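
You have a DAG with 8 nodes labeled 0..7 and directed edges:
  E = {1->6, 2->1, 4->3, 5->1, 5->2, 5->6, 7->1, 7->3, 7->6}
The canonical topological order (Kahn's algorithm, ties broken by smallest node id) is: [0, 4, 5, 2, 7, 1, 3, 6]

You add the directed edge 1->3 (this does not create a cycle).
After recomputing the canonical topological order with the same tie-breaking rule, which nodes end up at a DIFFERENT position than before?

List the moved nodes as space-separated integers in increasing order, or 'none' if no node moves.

Answer: none

Derivation:
Old toposort: [0, 4, 5, 2, 7, 1, 3, 6]
Added edge 1->3
Recompute Kahn (smallest-id tiebreak):
  initial in-degrees: [0, 3, 1, 3, 0, 0, 3, 0]
  ready (indeg=0): [0, 4, 5, 7]
  pop 0: no out-edges | ready=[4, 5, 7] | order so far=[0]
  pop 4: indeg[3]->2 | ready=[5, 7] | order so far=[0, 4]
  pop 5: indeg[1]->2; indeg[2]->0; indeg[6]->2 | ready=[2, 7] | order so far=[0, 4, 5]
  pop 2: indeg[1]->1 | ready=[7] | order so far=[0, 4, 5, 2]
  pop 7: indeg[1]->0; indeg[3]->1; indeg[6]->1 | ready=[1] | order so far=[0, 4, 5, 2, 7]
  pop 1: indeg[3]->0; indeg[6]->0 | ready=[3, 6] | order so far=[0, 4, 5, 2, 7, 1]
  pop 3: no out-edges | ready=[6] | order so far=[0, 4, 5, 2, 7, 1, 3]
  pop 6: no out-edges | ready=[] | order so far=[0, 4, 5, 2, 7, 1, 3, 6]
New canonical toposort: [0, 4, 5, 2, 7, 1, 3, 6]
Compare positions:
  Node 0: index 0 -> 0 (same)
  Node 1: index 5 -> 5 (same)
  Node 2: index 3 -> 3 (same)
  Node 3: index 6 -> 6 (same)
  Node 4: index 1 -> 1 (same)
  Node 5: index 2 -> 2 (same)
  Node 6: index 7 -> 7 (same)
  Node 7: index 4 -> 4 (same)
Nodes that changed position: none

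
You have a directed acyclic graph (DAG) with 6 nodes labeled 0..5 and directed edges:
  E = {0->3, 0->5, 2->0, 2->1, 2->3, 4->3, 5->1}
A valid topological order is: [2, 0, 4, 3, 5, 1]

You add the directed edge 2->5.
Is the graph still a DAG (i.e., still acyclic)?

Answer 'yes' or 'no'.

Answer: yes

Derivation:
Given toposort: [2, 0, 4, 3, 5, 1]
Position of 2: index 0; position of 5: index 4
New edge 2->5: forward
Forward edge: respects the existing order. Still a DAG, same toposort still valid.
Still a DAG? yes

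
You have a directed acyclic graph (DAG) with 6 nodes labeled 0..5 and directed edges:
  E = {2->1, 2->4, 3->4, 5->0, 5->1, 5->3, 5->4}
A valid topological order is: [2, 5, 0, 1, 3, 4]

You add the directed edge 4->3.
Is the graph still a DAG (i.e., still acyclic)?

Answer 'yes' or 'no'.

Answer: no

Derivation:
Given toposort: [2, 5, 0, 1, 3, 4]
Position of 4: index 5; position of 3: index 4
New edge 4->3: backward (u after v in old order)
Backward edge: old toposort is now invalid. Check if this creates a cycle.
Does 3 already reach 4? Reachable from 3: [3, 4]. YES -> cycle!
Still a DAG? no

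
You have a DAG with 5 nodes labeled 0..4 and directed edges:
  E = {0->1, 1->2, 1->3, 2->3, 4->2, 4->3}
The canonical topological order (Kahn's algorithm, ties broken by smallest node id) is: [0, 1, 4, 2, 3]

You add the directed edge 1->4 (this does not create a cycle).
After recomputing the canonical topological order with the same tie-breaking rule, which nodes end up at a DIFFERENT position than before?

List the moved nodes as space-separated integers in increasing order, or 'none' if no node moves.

Old toposort: [0, 1, 4, 2, 3]
Added edge 1->4
Recompute Kahn (smallest-id tiebreak):
  initial in-degrees: [0, 1, 2, 3, 1]
  ready (indeg=0): [0]
  pop 0: indeg[1]->0 | ready=[1] | order so far=[0]
  pop 1: indeg[2]->1; indeg[3]->2; indeg[4]->0 | ready=[4] | order so far=[0, 1]
  pop 4: indeg[2]->0; indeg[3]->1 | ready=[2] | order so far=[0, 1, 4]
  pop 2: indeg[3]->0 | ready=[3] | order so far=[0, 1, 4, 2]
  pop 3: no out-edges | ready=[] | order so far=[0, 1, 4, 2, 3]
New canonical toposort: [0, 1, 4, 2, 3]
Compare positions:
  Node 0: index 0 -> 0 (same)
  Node 1: index 1 -> 1 (same)
  Node 2: index 3 -> 3 (same)
  Node 3: index 4 -> 4 (same)
  Node 4: index 2 -> 2 (same)
Nodes that changed position: none

Answer: none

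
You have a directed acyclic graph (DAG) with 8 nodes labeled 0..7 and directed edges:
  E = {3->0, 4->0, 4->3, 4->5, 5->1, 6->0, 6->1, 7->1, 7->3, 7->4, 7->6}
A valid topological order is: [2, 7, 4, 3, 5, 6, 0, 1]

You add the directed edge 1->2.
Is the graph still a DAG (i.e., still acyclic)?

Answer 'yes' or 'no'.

Answer: yes

Derivation:
Given toposort: [2, 7, 4, 3, 5, 6, 0, 1]
Position of 1: index 7; position of 2: index 0
New edge 1->2: backward (u after v in old order)
Backward edge: old toposort is now invalid. Check if this creates a cycle.
Does 2 already reach 1? Reachable from 2: [2]. NO -> still a DAG (reorder needed).
Still a DAG? yes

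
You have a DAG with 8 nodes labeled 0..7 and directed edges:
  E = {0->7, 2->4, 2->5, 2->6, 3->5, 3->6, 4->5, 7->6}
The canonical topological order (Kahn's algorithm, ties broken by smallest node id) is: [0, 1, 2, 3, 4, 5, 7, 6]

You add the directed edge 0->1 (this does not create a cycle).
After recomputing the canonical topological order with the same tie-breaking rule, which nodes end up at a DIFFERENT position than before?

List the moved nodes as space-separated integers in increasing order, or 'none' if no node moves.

Answer: none

Derivation:
Old toposort: [0, 1, 2, 3, 4, 5, 7, 6]
Added edge 0->1
Recompute Kahn (smallest-id tiebreak):
  initial in-degrees: [0, 1, 0, 0, 1, 3, 3, 1]
  ready (indeg=0): [0, 2, 3]
  pop 0: indeg[1]->0; indeg[7]->0 | ready=[1, 2, 3, 7] | order so far=[0]
  pop 1: no out-edges | ready=[2, 3, 7] | order so far=[0, 1]
  pop 2: indeg[4]->0; indeg[5]->2; indeg[6]->2 | ready=[3, 4, 7] | order so far=[0, 1, 2]
  pop 3: indeg[5]->1; indeg[6]->1 | ready=[4, 7] | order so far=[0, 1, 2, 3]
  pop 4: indeg[5]->0 | ready=[5, 7] | order so far=[0, 1, 2, 3, 4]
  pop 5: no out-edges | ready=[7] | order so far=[0, 1, 2, 3, 4, 5]
  pop 7: indeg[6]->0 | ready=[6] | order so far=[0, 1, 2, 3, 4, 5, 7]
  pop 6: no out-edges | ready=[] | order so far=[0, 1, 2, 3, 4, 5, 7, 6]
New canonical toposort: [0, 1, 2, 3, 4, 5, 7, 6]
Compare positions:
  Node 0: index 0 -> 0 (same)
  Node 1: index 1 -> 1 (same)
  Node 2: index 2 -> 2 (same)
  Node 3: index 3 -> 3 (same)
  Node 4: index 4 -> 4 (same)
  Node 5: index 5 -> 5 (same)
  Node 6: index 7 -> 7 (same)
  Node 7: index 6 -> 6 (same)
Nodes that changed position: none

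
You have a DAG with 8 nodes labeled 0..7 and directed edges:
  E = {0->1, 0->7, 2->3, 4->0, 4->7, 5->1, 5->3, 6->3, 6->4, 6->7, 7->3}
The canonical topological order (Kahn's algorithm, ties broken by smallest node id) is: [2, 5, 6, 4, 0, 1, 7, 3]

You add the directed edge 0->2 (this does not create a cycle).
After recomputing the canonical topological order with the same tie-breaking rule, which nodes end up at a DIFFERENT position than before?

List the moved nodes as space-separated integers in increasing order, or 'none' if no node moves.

Old toposort: [2, 5, 6, 4, 0, 1, 7, 3]
Added edge 0->2
Recompute Kahn (smallest-id tiebreak):
  initial in-degrees: [1, 2, 1, 4, 1, 0, 0, 3]
  ready (indeg=0): [5, 6]
  pop 5: indeg[1]->1; indeg[3]->3 | ready=[6] | order so far=[5]
  pop 6: indeg[3]->2; indeg[4]->0; indeg[7]->2 | ready=[4] | order so far=[5, 6]
  pop 4: indeg[0]->0; indeg[7]->1 | ready=[0] | order so far=[5, 6, 4]
  pop 0: indeg[1]->0; indeg[2]->0; indeg[7]->0 | ready=[1, 2, 7] | order so far=[5, 6, 4, 0]
  pop 1: no out-edges | ready=[2, 7] | order so far=[5, 6, 4, 0, 1]
  pop 2: indeg[3]->1 | ready=[7] | order so far=[5, 6, 4, 0, 1, 2]
  pop 7: indeg[3]->0 | ready=[3] | order so far=[5, 6, 4, 0, 1, 2, 7]
  pop 3: no out-edges | ready=[] | order so far=[5, 6, 4, 0, 1, 2, 7, 3]
New canonical toposort: [5, 6, 4, 0, 1, 2, 7, 3]
Compare positions:
  Node 0: index 4 -> 3 (moved)
  Node 1: index 5 -> 4 (moved)
  Node 2: index 0 -> 5 (moved)
  Node 3: index 7 -> 7 (same)
  Node 4: index 3 -> 2 (moved)
  Node 5: index 1 -> 0 (moved)
  Node 6: index 2 -> 1 (moved)
  Node 7: index 6 -> 6 (same)
Nodes that changed position: 0 1 2 4 5 6

Answer: 0 1 2 4 5 6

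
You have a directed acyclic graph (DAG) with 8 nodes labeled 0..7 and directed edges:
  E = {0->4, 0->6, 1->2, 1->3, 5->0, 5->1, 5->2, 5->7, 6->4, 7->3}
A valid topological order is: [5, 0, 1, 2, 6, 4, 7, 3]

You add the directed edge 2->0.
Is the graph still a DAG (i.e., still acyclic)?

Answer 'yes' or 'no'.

Answer: yes

Derivation:
Given toposort: [5, 0, 1, 2, 6, 4, 7, 3]
Position of 2: index 3; position of 0: index 1
New edge 2->0: backward (u after v in old order)
Backward edge: old toposort is now invalid. Check if this creates a cycle.
Does 0 already reach 2? Reachable from 0: [0, 4, 6]. NO -> still a DAG (reorder needed).
Still a DAG? yes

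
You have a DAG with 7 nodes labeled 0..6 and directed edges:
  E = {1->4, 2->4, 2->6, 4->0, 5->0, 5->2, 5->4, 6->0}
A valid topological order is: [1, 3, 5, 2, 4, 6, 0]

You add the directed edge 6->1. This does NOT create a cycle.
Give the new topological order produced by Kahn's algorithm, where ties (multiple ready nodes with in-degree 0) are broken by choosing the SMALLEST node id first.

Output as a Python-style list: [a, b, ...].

Old toposort: [1, 3, 5, 2, 4, 6, 0]
Added edge: 6->1
Position of 6 (5) > position of 1 (0). Must reorder: 6 must now come before 1.
Run Kahn's algorithm (break ties by smallest node id):
  initial in-degrees: [3, 1, 1, 0, 3, 0, 1]
  ready (indeg=0): [3, 5]
  pop 3: no out-edges | ready=[5] | order so far=[3]
  pop 5: indeg[0]->2; indeg[2]->0; indeg[4]->2 | ready=[2] | order so far=[3, 5]
  pop 2: indeg[4]->1; indeg[6]->0 | ready=[6] | order so far=[3, 5, 2]
  pop 6: indeg[0]->1; indeg[1]->0 | ready=[1] | order so far=[3, 5, 2, 6]
  pop 1: indeg[4]->0 | ready=[4] | order so far=[3, 5, 2, 6, 1]
  pop 4: indeg[0]->0 | ready=[0] | order so far=[3, 5, 2, 6, 1, 4]
  pop 0: no out-edges | ready=[] | order so far=[3, 5, 2, 6, 1, 4, 0]
  Result: [3, 5, 2, 6, 1, 4, 0]

Answer: [3, 5, 2, 6, 1, 4, 0]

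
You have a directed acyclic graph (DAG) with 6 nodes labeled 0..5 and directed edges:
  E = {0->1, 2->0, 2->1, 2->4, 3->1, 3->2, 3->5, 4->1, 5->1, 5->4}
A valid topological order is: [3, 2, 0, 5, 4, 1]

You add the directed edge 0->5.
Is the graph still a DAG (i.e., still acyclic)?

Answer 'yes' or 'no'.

Answer: yes

Derivation:
Given toposort: [3, 2, 0, 5, 4, 1]
Position of 0: index 2; position of 5: index 3
New edge 0->5: forward
Forward edge: respects the existing order. Still a DAG, same toposort still valid.
Still a DAG? yes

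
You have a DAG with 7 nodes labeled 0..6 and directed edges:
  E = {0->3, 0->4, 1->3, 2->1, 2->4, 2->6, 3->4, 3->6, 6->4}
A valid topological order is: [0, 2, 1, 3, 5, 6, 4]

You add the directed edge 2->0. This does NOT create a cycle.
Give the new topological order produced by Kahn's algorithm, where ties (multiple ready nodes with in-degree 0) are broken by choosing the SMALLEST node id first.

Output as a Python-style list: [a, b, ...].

Old toposort: [0, 2, 1, 3, 5, 6, 4]
Added edge: 2->0
Position of 2 (1) > position of 0 (0). Must reorder: 2 must now come before 0.
Run Kahn's algorithm (break ties by smallest node id):
  initial in-degrees: [1, 1, 0, 2, 4, 0, 2]
  ready (indeg=0): [2, 5]
  pop 2: indeg[0]->0; indeg[1]->0; indeg[4]->3; indeg[6]->1 | ready=[0, 1, 5] | order so far=[2]
  pop 0: indeg[3]->1; indeg[4]->2 | ready=[1, 5] | order so far=[2, 0]
  pop 1: indeg[3]->0 | ready=[3, 5] | order so far=[2, 0, 1]
  pop 3: indeg[4]->1; indeg[6]->0 | ready=[5, 6] | order so far=[2, 0, 1, 3]
  pop 5: no out-edges | ready=[6] | order so far=[2, 0, 1, 3, 5]
  pop 6: indeg[4]->0 | ready=[4] | order so far=[2, 0, 1, 3, 5, 6]
  pop 4: no out-edges | ready=[] | order so far=[2, 0, 1, 3, 5, 6, 4]
  Result: [2, 0, 1, 3, 5, 6, 4]

Answer: [2, 0, 1, 3, 5, 6, 4]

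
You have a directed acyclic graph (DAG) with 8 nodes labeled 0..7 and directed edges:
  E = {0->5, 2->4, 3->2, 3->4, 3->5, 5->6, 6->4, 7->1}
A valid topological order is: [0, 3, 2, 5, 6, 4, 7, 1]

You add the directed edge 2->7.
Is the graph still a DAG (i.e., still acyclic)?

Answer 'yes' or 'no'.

Given toposort: [0, 3, 2, 5, 6, 4, 7, 1]
Position of 2: index 2; position of 7: index 6
New edge 2->7: forward
Forward edge: respects the existing order. Still a DAG, same toposort still valid.
Still a DAG? yes

Answer: yes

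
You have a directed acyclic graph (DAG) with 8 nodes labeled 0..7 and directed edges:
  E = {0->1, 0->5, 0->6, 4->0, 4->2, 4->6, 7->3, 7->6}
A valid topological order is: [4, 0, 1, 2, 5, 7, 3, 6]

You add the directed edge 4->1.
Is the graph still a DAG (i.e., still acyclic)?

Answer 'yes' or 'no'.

Given toposort: [4, 0, 1, 2, 5, 7, 3, 6]
Position of 4: index 0; position of 1: index 2
New edge 4->1: forward
Forward edge: respects the existing order. Still a DAG, same toposort still valid.
Still a DAG? yes

Answer: yes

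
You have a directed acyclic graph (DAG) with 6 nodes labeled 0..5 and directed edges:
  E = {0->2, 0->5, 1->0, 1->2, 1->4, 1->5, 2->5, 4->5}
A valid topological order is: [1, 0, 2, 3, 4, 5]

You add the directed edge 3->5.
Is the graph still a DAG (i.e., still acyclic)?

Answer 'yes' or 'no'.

Answer: yes

Derivation:
Given toposort: [1, 0, 2, 3, 4, 5]
Position of 3: index 3; position of 5: index 5
New edge 3->5: forward
Forward edge: respects the existing order. Still a DAG, same toposort still valid.
Still a DAG? yes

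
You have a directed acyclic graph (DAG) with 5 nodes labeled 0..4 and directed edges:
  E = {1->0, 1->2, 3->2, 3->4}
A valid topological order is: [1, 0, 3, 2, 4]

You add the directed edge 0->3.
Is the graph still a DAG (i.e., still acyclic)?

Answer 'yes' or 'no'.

Given toposort: [1, 0, 3, 2, 4]
Position of 0: index 1; position of 3: index 2
New edge 0->3: forward
Forward edge: respects the existing order. Still a DAG, same toposort still valid.
Still a DAG? yes

Answer: yes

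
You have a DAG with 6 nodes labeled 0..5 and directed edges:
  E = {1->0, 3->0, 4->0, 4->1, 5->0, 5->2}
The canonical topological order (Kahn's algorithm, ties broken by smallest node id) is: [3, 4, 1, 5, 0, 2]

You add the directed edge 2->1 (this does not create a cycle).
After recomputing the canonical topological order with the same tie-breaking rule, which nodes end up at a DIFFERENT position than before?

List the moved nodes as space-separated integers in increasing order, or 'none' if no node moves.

Old toposort: [3, 4, 1, 5, 0, 2]
Added edge 2->1
Recompute Kahn (smallest-id tiebreak):
  initial in-degrees: [4, 2, 1, 0, 0, 0]
  ready (indeg=0): [3, 4, 5]
  pop 3: indeg[0]->3 | ready=[4, 5] | order so far=[3]
  pop 4: indeg[0]->2; indeg[1]->1 | ready=[5] | order so far=[3, 4]
  pop 5: indeg[0]->1; indeg[2]->0 | ready=[2] | order so far=[3, 4, 5]
  pop 2: indeg[1]->0 | ready=[1] | order so far=[3, 4, 5, 2]
  pop 1: indeg[0]->0 | ready=[0] | order so far=[3, 4, 5, 2, 1]
  pop 0: no out-edges | ready=[] | order so far=[3, 4, 5, 2, 1, 0]
New canonical toposort: [3, 4, 5, 2, 1, 0]
Compare positions:
  Node 0: index 4 -> 5 (moved)
  Node 1: index 2 -> 4 (moved)
  Node 2: index 5 -> 3 (moved)
  Node 3: index 0 -> 0 (same)
  Node 4: index 1 -> 1 (same)
  Node 5: index 3 -> 2 (moved)
Nodes that changed position: 0 1 2 5

Answer: 0 1 2 5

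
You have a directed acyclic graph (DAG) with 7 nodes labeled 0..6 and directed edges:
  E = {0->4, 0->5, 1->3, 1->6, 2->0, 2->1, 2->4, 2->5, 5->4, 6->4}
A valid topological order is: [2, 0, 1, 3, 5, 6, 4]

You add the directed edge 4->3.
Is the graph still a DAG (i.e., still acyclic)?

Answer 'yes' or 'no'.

Given toposort: [2, 0, 1, 3, 5, 6, 4]
Position of 4: index 6; position of 3: index 3
New edge 4->3: backward (u after v in old order)
Backward edge: old toposort is now invalid. Check if this creates a cycle.
Does 3 already reach 4? Reachable from 3: [3]. NO -> still a DAG (reorder needed).
Still a DAG? yes

Answer: yes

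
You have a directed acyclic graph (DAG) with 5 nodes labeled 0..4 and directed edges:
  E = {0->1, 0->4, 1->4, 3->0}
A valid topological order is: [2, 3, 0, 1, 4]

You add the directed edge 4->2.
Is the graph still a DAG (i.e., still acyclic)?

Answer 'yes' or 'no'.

Answer: yes

Derivation:
Given toposort: [2, 3, 0, 1, 4]
Position of 4: index 4; position of 2: index 0
New edge 4->2: backward (u after v in old order)
Backward edge: old toposort is now invalid. Check if this creates a cycle.
Does 2 already reach 4? Reachable from 2: [2]. NO -> still a DAG (reorder needed).
Still a DAG? yes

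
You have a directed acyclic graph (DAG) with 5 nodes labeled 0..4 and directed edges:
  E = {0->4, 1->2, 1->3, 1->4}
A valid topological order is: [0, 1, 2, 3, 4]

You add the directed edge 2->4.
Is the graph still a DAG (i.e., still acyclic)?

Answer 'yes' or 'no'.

Given toposort: [0, 1, 2, 3, 4]
Position of 2: index 2; position of 4: index 4
New edge 2->4: forward
Forward edge: respects the existing order. Still a DAG, same toposort still valid.
Still a DAG? yes

Answer: yes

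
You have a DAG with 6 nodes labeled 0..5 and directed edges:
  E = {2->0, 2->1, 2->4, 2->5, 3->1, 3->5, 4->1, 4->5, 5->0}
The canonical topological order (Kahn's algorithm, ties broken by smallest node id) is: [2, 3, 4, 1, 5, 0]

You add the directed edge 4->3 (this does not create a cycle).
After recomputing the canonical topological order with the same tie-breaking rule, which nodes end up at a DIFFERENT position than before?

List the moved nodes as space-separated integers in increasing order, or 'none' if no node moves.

Answer: 3 4

Derivation:
Old toposort: [2, 3, 4, 1, 5, 0]
Added edge 4->3
Recompute Kahn (smallest-id tiebreak):
  initial in-degrees: [2, 3, 0, 1, 1, 3]
  ready (indeg=0): [2]
  pop 2: indeg[0]->1; indeg[1]->2; indeg[4]->0; indeg[5]->2 | ready=[4] | order so far=[2]
  pop 4: indeg[1]->1; indeg[3]->0; indeg[5]->1 | ready=[3] | order so far=[2, 4]
  pop 3: indeg[1]->0; indeg[5]->0 | ready=[1, 5] | order so far=[2, 4, 3]
  pop 1: no out-edges | ready=[5] | order so far=[2, 4, 3, 1]
  pop 5: indeg[0]->0 | ready=[0] | order so far=[2, 4, 3, 1, 5]
  pop 0: no out-edges | ready=[] | order so far=[2, 4, 3, 1, 5, 0]
New canonical toposort: [2, 4, 3, 1, 5, 0]
Compare positions:
  Node 0: index 5 -> 5 (same)
  Node 1: index 3 -> 3 (same)
  Node 2: index 0 -> 0 (same)
  Node 3: index 1 -> 2 (moved)
  Node 4: index 2 -> 1 (moved)
  Node 5: index 4 -> 4 (same)
Nodes that changed position: 3 4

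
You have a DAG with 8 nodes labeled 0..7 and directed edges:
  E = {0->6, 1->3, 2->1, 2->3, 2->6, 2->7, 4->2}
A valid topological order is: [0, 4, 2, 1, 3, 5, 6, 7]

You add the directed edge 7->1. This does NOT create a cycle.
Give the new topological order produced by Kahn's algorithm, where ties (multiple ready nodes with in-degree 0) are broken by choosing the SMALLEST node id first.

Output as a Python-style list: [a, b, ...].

Old toposort: [0, 4, 2, 1, 3, 5, 6, 7]
Added edge: 7->1
Position of 7 (7) > position of 1 (3). Must reorder: 7 must now come before 1.
Run Kahn's algorithm (break ties by smallest node id):
  initial in-degrees: [0, 2, 1, 2, 0, 0, 2, 1]
  ready (indeg=0): [0, 4, 5]
  pop 0: indeg[6]->1 | ready=[4, 5] | order so far=[0]
  pop 4: indeg[2]->0 | ready=[2, 5] | order so far=[0, 4]
  pop 2: indeg[1]->1; indeg[3]->1; indeg[6]->0; indeg[7]->0 | ready=[5, 6, 7] | order so far=[0, 4, 2]
  pop 5: no out-edges | ready=[6, 7] | order so far=[0, 4, 2, 5]
  pop 6: no out-edges | ready=[7] | order so far=[0, 4, 2, 5, 6]
  pop 7: indeg[1]->0 | ready=[1] | order so far=[0, 4, 2, 5, 6, 7]
  pop 1: indeg[3]->0 | ready=[3] | order so far=[0, 4, 2, 5, 6, 7, 1]
  pop 3: no out-edges | ready=[] | order so far=[0, 4, 2, 5, 6, 7, 1, 3]
  Result: [0, 4, 2, 5, 6, 7, 1, 3]

Answer: [0, 4, 2, 5, 6, 7, 1, 3]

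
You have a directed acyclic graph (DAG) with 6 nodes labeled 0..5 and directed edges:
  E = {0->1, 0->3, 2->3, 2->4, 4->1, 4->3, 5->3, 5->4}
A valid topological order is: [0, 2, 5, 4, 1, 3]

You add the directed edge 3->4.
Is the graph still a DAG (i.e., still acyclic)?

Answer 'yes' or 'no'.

Answer: no

Derivation:
Given toposort: [0, 2, 5, 4, 1, 3]
Position of 3: index 5; position of 4: index 3
New edge 3->4: backward (u after v in old order)
Backward edge: old toposort is now invalid. Check if this creates a cycle.
Does 4 already reach 3? Reachable from 4: [1, 3, 4]. YES -> cycle!
Still a DAG? no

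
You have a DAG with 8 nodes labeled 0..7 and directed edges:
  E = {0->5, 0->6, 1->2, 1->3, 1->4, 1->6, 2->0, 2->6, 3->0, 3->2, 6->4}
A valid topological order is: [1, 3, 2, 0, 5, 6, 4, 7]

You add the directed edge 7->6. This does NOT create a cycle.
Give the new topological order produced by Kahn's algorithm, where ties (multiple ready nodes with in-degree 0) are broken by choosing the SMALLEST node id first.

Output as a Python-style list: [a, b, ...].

Answer: [1, 3, 2, 0, 5, 7, 6, 4]

Derivation:
Old toposort: [1, 3, 2, 0, 5, 6, 4, 7]
Added edge: 7->6
Position of 7 (7) > position of 6 (5). Must reorder: 7 must now come before 6.
Run Kahn's algorithm (break ties by smallest node id):
  initial in-degrees: [2, 0, 2, 1, 2, 1, 4, 0]
  ready (indeg=0): [1, 7]
  pop 1: indeg[2]->1; indeg[3]->0; indeg[4]->1; indeg[6]->3 | ready=[3, 7] | order so far=[1]
  pop 3: indeg[0]->1; indeg[2]->0 | ready=[2, 7] | order so far=[1, 3]
  pop 2: indeg[0]->0; indeg[6]->2 | ready=[0, 7] | order so far=[1, 3, 2]
  pop 0: indeg[5]->0; indeg[6]->1 | ready=[5, 7] | order so far=[1, 3, 2, 0]
  pop 5: no out-edges | ready=[7] | order so far=[1, 3, 2, 0, 5]
  pop 7: indeg[6]->0 | ready=[6] | order so far=[1, 3, 2, 0, 5, 7]
  pop 6: indeg[4]->0 | ready=[4] | order so far=[1, 3, 2, 0, 5, 7, 6]
  pop 4: no out-edges | ready=[] | order so far=[1, 3, 2, 0, 5, 7, 6, 4]
  Result: [1, 3, 2, 0, 5, 7, 6, 4]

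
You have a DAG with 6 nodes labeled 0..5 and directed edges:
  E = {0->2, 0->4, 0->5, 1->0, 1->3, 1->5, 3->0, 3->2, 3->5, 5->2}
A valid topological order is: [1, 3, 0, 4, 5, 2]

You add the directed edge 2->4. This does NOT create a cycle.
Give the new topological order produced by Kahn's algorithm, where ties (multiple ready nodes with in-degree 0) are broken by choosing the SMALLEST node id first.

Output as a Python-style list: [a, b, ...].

Answer: [1, 3, 0, 5, 2, 4]

Derivation:
Old toposort: [1, 3, 0, 4, 5, 2]
Added edge: 2->4
Position of 2 (5) > position of 4 (3). Must reorder: 2 must now come before 4.
Run Kahn's algorithm (break ties by smallest node id):
  initial in-degrees: [2, 0, 3, 1, 2, 3]
  ready (indeg=0): [1]
  pop 1: indeg[0]->1; indeg[3]->0; indeg[5]->2 | ready=[3] | order so far=[1]
  pop 3: indeg[0]->0; indeg[2]->2; indeg[5]->1 | ready=[0] | order so far=[1, 3]
  pop 0: indeg[2]->1; indeg[4]->1; indeg[5]->0 | ready=[5] | order so far=[1, 3, 0]
  pop 5: indeg[2]->0 | ready=[2] | order so far=[1, 3, 0, 5]
  pop 2: indeg[4]->0 | ready=[4] | order so far=[1, 3, 0, 5, 2]
  pop 4: no out-edges | ready=[] | order so far=[1, 3, 0, 5, 2, 4]
  Result: [1, 3, 0, 5, 2, 4]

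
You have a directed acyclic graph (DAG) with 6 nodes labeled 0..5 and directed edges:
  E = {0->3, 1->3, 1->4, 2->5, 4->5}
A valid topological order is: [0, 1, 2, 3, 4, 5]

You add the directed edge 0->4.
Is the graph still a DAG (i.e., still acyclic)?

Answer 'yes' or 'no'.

Given toposort: [0, 1, 2, 3, 4, 5]
Position of 0: index 0; position of 4: index 4
New edge 0->4: forward
Forward edge: respects the existing order. Still a DAG, same toposort still valid.
Still a DAG? yes

Answer: yes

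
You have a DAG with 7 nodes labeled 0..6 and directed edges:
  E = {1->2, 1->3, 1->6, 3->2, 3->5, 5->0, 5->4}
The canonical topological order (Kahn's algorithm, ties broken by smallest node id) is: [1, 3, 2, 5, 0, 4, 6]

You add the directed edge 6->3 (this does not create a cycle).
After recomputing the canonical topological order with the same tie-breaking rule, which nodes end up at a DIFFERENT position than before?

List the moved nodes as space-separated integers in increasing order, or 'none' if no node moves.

Answer: 0 2 3 4 5 6

Derivation:
Old toposort: [1, 3, 2, 5, 0, 4, 6]
Added edge 6->3
Recompute Kahn (smallest-id tiebreak):
  initial in-degrees: [1, 0, 2, 2, 1, 1, 1]
  ready (indeg=0): [1]
  pop 1: indeg[2]->1; indeg[3]->1; indeg[6]->0 | ready=[6] | order so far=[1]
  pop 6: indeg[3]->0 | ready=[3] | order so far=[1, 6]
  pop 3: indeg[2]->0; indeg[5]->0 | ready=[2, 5] | order so far=[1, 6, 3]
  pop 2: no out-edges | ready=[5] | order so far=[1, 6, 3, 2]
  pop 5: indeg[0]->0; indeg[4]->0 | ready=[0, 4] | order so far=[1, 6, 3, 2, 5]
  pop 0: no out-edges | ready=[4] | order so far=[1, 6, 3, 2, 5, 0]
  pop 4: no out-edges | ready=[] | order so far=[1, 6, 3, 2, 5, 0, 4]
New canonical toposort: [1, 6, 3, 2, 5, 0, 4]
Compare positions:
  Node 0: index 4 -> 5 (moved)
  Node 1: index 0 -> 0 (same)
  Node 2: index 2 -> 3 (moved)
  Node 3: index 1 -> 2 (moved)
  Node 4: index 5 -> 6 (moved)
  Node 5: index 3 -> 4 (moved)
  Node 6: index 6 -> 1 (moved)
Nodes that changed position: 0 2 3 4 5 6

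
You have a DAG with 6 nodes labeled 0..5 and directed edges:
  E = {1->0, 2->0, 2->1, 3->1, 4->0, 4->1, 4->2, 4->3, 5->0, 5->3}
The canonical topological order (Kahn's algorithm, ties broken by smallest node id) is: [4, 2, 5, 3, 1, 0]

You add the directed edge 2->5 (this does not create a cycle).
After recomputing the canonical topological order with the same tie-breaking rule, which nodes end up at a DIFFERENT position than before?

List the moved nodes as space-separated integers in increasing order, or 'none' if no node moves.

Old toposort: [4, 2, 5, 3, 1, 0]
Added edge 2->5
Recompute Kahn (smallest-id tiebreak):
  initial in-degrees: [4, 3, 1, 2, 0, 1]
  ready (indeg=0): [4]
  pop 4: indeg[0]->3; indeg[1]->2; indeg[2]->0; indeg[3]->1 | ready=[2] | order so far=[4]
  pop 2: indeg[0]->2; indeg[1]->1; indeg[5]->0 | ready=[5] | order so far=[4, 2]
  pop 5: indeg[0]->1; indeg[3]->0 | ready=[3] | order so far=[4, 2, 5]
  pop 3: indeg[1]->0 | ready=[1] | order so far=[4, 2, 5, 3]
  pop 1: indeg[0]->0 | ready=[0] | order so far=[4, 2, 5, 3, 1]
  pop 0: no out-edges | ready=[] | order so far=[4, 2, 5, 3, 1, 0]
New canonical toposort: [4, 2, 5, 3, 1, 0]
Compare positions:
  Node 0: index 5 -> 5 (same)
  Node 1: index 4 -> 4 (same)
  Node 2: index 1 -> 1 (same)
  Node 3: index 3 -> 3 (same)
  Node 4: index 0 -> 0 (same)
  Node 5: index 2 -> 2 (same)
Nodes that changed position: none

Answer: none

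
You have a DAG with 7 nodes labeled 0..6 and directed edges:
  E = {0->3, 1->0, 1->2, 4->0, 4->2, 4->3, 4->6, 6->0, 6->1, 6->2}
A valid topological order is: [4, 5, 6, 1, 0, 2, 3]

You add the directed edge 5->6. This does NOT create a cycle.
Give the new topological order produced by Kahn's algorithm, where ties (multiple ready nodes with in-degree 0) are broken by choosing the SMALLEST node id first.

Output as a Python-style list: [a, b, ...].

Answer: [4, 5, 6, 1, 0, 2, 3]

Derivation:
Old toposort: [4, 5, 6, 1, 0, 2, 3]
Added edge: 5->6
Position of 5 (1) < position of 6 (2). Old order still valid.
Run Kahn's algorithm (break ties by smallest node id):
  initial in-degrees: [3, 1, 3, 2, 0, 0, 2]
  ready (indeg=0): [4, 5]
  pop 4: indeg[0]->2; indeg[2]->2; indeg[3]->1; indeg[6]->1 | ready=[5] | order so far=[4]
  pop 5: indeg[6]->0 | ready=[6] | order so far=[4, 5]
  pop 6: indeg[0]->1; indeg[1]->0; indeg[2]->1 | ready=[1] | order so far=[4, 5, 6]
  pop 1: indeg[0]->0; indeg[2]->0 | ready=[0, 2] | order so far=[4, 5, 6, 1]
  pop 0: indeg[3]->0 | ready=[2, 3] | order so far=[4, 5, 6, 1, 0]
  pop 2: no out-edges | ready=[3] | order so far=[4, 5, 6, 1, 0, 2]
  pop 3: no out-edges | ready=[] | order so far=[4, 5, 6, 1, 0, 2, 3]
  Result: [4, 5, 6, 1, 0, 2, 3]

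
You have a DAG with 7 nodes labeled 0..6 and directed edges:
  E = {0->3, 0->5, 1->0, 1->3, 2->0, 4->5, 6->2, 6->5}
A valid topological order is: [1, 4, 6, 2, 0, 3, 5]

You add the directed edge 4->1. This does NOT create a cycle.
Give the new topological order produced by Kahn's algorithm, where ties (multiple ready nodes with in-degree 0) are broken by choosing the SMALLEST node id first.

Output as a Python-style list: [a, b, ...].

Answer: [4, 1, 6, 2, 0, 3, 5]

Derivation:
Old toposort: [1, 4, 6, 2, 0, 3, 5]
Added edge: 4->1
Position of 4 (1) > position of 1 (0). Must reorder: 4 must now come before 1.
Run Kahn's algorithm (break ties by smallest node id):
  initial in-degrees: [2, 1, 1, 2, 0, 3, 0]
  ready (indeg=0): [4, 6]
  pop 4: indeg[1]->0; indeg[5]->2 | ready=[1, 6] | order so far=[4]
  pop 1: indeg[0]->1; indeg[3]->1 | ready=[6] | order so far=[4, 1]
  pop 6: indeg[2]->0; indeg[5]->1 | ready=[2] | order so far=[4, 1, 6]
  pop 2: indeg[0]->0 | ready=[0] | order so far=[4, 1, 6, 2]
  pop 0: indeg[3]->0; indeg[5]->0 | ready=[3, 5] | order so far=[4, 1, 6, 2, 0]
  pop 3: no out-edges | ready=[5] | order so far=[4, 1, 6, 2, 0, 3]
  pop 5: no out-edges | ready=[] | order so far=[4, 1, 6, 2, 0, 3, 5]
  Result: [4, 1, 6, 2, 0, 3, 5]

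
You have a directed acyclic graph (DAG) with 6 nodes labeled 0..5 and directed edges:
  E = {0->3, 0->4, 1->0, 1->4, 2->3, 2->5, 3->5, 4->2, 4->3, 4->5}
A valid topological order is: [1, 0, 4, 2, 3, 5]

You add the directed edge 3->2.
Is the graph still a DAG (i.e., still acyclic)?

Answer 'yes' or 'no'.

Given toposort: [1, 0, 4, 2, 3, 5]
Position of 3: index 4; position of 2: index 3
New edge 3->2: backward (u after v in old order)
Backward edge: old toposort is now invalid. Check if this creates a cycle.
Does 2 already reach 3? Reachable from 2: [2, 3, 5]. YES -> cycle!
Still a DAG? no

Answer: no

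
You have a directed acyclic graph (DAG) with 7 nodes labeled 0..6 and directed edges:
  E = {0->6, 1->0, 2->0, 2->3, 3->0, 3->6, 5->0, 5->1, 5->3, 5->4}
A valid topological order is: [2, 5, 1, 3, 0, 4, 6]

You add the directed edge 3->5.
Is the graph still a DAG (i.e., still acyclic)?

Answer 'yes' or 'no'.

Answer: no

Derivation:
Given toposort: [2, 5, 1, 3, 0, 4, 6]
Position of 3: index 3; position of 5: index 1
New edge 3->5: backward (u after v in old order)
Backward edge: old toposort is now invalid. Check if this creates a cycle.
Does 5 already reach 3? Reachable from 5: [0, 1, 3, 4, 5, 6]. YES -> cycle!
Still a DAG? no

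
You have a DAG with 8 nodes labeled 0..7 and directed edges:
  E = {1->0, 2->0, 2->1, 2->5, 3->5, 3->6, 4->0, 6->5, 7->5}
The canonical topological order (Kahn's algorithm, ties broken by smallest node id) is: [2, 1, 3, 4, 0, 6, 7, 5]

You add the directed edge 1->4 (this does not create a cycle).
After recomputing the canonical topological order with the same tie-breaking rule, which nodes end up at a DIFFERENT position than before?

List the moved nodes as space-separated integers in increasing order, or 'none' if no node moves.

Old toposort: [2, 1, 3, 4, 0, 6, 7, 5]
Added edge 1->4
Recompute Kahn (smallest-id tiebreak):
  initial in-degrees: [3, 1, 0, 0, 1, 4, 1, 0]
  ready (indeg=0): [2, 3, 7]
  pop 2: indeg[0]->2; indeg[1]->0; indeg[5]->3 | ready=[1, 3, 7] | order so far=[2]
  pop 1: indeg[0]->1; indeg[4]->0 | ready=[3, 4, 7] | order so far=[2, 1]
  pop 3: indeg[5]->2; indeg[6]->0 | ready=[4, 6, 7] | order so far=[2, 1, 3]
  pop 4: indeg[0]->0 | ready=[0, 6, 7] | order so far=[2, 1, 3, 4]
  pop 0: no out-edges | ready=[6, 7] | order so far=[2, 1, 3, 4, 0]
  pop 6: indeg[5]->1 | ready=[7] | order so far=[2, 1, 3, 4, 0, 6]
  pop 7: indeg[5]->0 | ready=[5] | order so far=[2, 1, 3, 4, 0, 6, 7]
  pop 5: no out-edges | ready=[] | order so far=[2, 1, 3, 4, 0, 6, 7, 5]
New canonical toposort: [2, 1, 3, 4, 0, 6, 7, 5]
Compare positions:
  Node 0: index 4 -> 4 (same)
  Node 1: index 1 -> 1 (same)
  Node 2: index 0 -> 0 (same)
  Node 3: index 2 -> 2 (same)
  Node 4: index 3 -> 3 (same)
  Node 5: index 7 -> 7 (same)
  Node 6: index 5 -> 5 (same)
  Node 7: index 6 -> 6 (same)
Nodes that changed position: none

Answer: none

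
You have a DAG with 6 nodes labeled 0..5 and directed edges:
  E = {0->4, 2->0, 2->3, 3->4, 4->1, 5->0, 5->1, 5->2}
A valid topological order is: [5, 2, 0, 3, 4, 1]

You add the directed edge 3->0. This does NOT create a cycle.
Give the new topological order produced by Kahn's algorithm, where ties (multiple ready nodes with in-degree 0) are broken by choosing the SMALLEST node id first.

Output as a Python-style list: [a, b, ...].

Answer: [5, 2, 3, 0, 4, 1]

Derivation:
Old toposort: [5, 2, 0, 3, 4, 1]
Added edge: 3->0
Position of 3 (3) > position of 0 (2). Must reorder: 3 must now come before 0.
Run Kahn's algorithm (break ties by smallest node id):
  initial in-degrees: [3, 2, 1, 1, 2, 0]
  ready (indeg=0): [5]
  pop 5: indeg[0]->2; indeg[1]->1; indeg[2]->0 | ready=[2] | order so far=[5]
  pop 2: indeg[0]->1; indeg[3]->0 | ready=[3] | order so far=[5, 2]
  pop 3: indeg[0]->0; indeg[4]->1 | ready=[0] | order so far=[5, 2, 3]
  pop 0: indeg[4]->0 | ready=[4] | order so far=[5, 2, 3, 0]
  pop 4: indeg[1]->0 | ready=[1] | order so far=[5, 2, 3, 0, 4]
  pop 1: no out-edges | ready=[] | order so far=[5, 2, 3, 0, 4, 1]
  Result: [5, 2, 3, 0, 4, 1]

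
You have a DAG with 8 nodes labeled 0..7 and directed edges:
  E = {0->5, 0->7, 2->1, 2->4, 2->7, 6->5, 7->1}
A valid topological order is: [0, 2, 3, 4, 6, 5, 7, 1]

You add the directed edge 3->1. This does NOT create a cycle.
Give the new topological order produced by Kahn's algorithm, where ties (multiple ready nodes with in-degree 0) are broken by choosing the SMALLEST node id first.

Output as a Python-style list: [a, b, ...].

Answer: [0, 2, 3, 4, 6, 5, 7, 1]

Derivation:
Old toposort: [0, 2, 3, 4, 6, 5, 7, 1]
Added edge: 3->1
Position of 3 (2) < position of 1 (7). Old order still valid.
Run Kahn's algorithm (break ties by smallest node id):
  initial in-degrees: [0, 3, 0, 0, 1, 2, 0, 2]
  ready (indeg=0): [0, 2, 3, 6]
  pop 0: indeg[5]->1; indeg[7]->1 | ready=[2, 3, 6] | order so far=[0]
  pop 2: indeg[1]->2; indeg[4]->0; indeg[7]->0 | ready=[3, 4, 6, 7] | order so far=[0, 2]
  pop 3: indeg[1]->1 | ready=[4, 6, 7] | order so far=[0, 2, 3]
  pop 4: no out-edges | ready=[6, 7] | order so far=[0, 2, 3, 4]
  pop 6: indeg[5]->0 | ready=[5, 7] | order so far=[0, 2, 3, 4, 6]
  pop 5: no out-edges | ready=[7] | order so far=[0, 2, 3, 4, 6, 5]
  pop 7: indeg[1]->0 | ready=[1] | order so far=[0, 2, 3, 4, 6, 5, 7]
  pop 1: no out-edges | ready=[] | order so far=[0, 2, 3, 4, 6, 5, 7, 1]
  Result: [0, 2, 3, 4, 6, 5, 7, 1]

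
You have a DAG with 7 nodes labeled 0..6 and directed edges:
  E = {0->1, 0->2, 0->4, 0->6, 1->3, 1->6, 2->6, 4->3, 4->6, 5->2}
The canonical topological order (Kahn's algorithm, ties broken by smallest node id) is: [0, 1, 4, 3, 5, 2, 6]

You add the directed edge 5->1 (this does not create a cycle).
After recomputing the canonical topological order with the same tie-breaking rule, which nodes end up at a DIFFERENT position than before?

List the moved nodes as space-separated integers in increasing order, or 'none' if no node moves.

Answer: 1 2 3 4 5

Derivation:
Old toposort: [0, 1, 4, 3, 5, 2, 6]
Added edge 5->1
Recompute Kahn (smallest-id tiebreak):
  initial in-degrees: [0, 2, 2, 2, 1, 0, 4]
  ready (indeg=0): [0, 5]
  pop 0: indeg[1]->1; indeg[2]->1; indeg[4]->0; indeg[6]->3 | ready=[4, 5] | order so far=[0]
  pop 4: indeg[3]->1; indeg[6]->2 | ready=[5] | order so far=[0, 4]
  pop 5: indeg[1]->0; indeg[2]->0 | ready=[1, 2] | order so far=[0, 4, 5]
  pop 1: indeg[3]->0; indeg[6]->1 | ready=[2, 3] | order so far=[0, 4, 5, 1]
  pop 2: indeg[6]->0 | ready=[3, 6] | order so far=[0, 4, 5, 1, 2]
  pop 3: no out-edges | ready=[6] | order so far=[0, 4, 5, 1, 2, 3]
  pop 6: no out-edges | ready=[] | order so far=[0, 4, 5, 1, 2, 3, 6]
New canonical toposort: [0, 4, 5, 1, 2, 3, 6]
Compare positions:
  Node 0: index 0 -> 0 (same)
  Node 1: index 1 -> 3 (moved)
  Node 2: index 5 -> 4 (moved)
  Node 3: index 3 -> 5 (moved)
  Node 4: index 2 -> 1 (moved)
  Node 5: index 4 -> 2 (moved)
  Node 6: index 6 -> 6 (same)
Nodes that changed position: 1 2 3 4 5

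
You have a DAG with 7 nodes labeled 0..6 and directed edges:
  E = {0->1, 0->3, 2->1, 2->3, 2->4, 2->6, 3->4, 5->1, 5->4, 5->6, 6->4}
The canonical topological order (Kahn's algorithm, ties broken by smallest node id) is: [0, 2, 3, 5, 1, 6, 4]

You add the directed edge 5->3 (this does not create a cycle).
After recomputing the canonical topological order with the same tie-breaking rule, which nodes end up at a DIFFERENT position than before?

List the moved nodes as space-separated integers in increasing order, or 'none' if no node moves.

Old toposort: [0, 2, 3, 5, 1, 6, 4]
Added edge 5->3
Recompute Kahn (smallest-id tiebreak):
  initial in-degrees: [0, 3, 0, 3, 4, 0, 2]
  ready (indeg=0): [0, 2, 5]
  pop 0: indeg[1]->2; indeg[3]->2 | ready=[2, 5] | order so far=[0]
  pop 2: indeg[1]->1; indeg[3]->1; indeg[4]->3; indeg[6]->1 | ready=[5] | order so far=[0, 2]
  pop 5: indeg[1]->0; indeg[3]->0; indeg[4]->2; indeg[6]->0 | ready=[1, 3, 6] | order so far=[0, 2, 5]
  pop 1: no out-edges | ready=[3, 6] | order so far=[0, 2, 5, 1]
  pop 3: indeg[4]->1 | ready=[6] | order so far=[0, 2, 5, 1, 3]
  pop 6: indeg[4]->0 | ready=[4] | order so far=[0, 2, 5, 1, 3, 6]
  pop 4: no out-edges | ready=[] | order so far=[0, 2, 5, 1, 3, 6, 4]
New canonical toposort: [0, 2, 5, 1, 3, 6, 4]
Compare positions:
  Node 0: index 0 -> 0 (same)
  Node 1: index 4 -> 3 (moved)
  Node 2: index 1 -> 1 (same)
  Node 3: index 2 -> 4 (moved)
  Node 4: index 6 -> 6 (same)
  Node 5: index 3 -> 2 (moved)
  Node 6: index 5 -> 5 (same)
Nodes that changed position: 1 3 5

Answer: 1 3 5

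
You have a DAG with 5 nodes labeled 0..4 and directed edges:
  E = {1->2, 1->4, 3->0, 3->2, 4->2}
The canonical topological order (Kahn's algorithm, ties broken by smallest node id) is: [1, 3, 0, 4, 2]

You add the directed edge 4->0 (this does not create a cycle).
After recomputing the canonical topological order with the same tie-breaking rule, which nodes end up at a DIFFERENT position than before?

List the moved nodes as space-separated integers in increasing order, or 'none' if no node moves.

Answer: 0 4

Derivation:
Old toposort: [1, 3, 0, 4, 2]
Added edge 4->0
Recompute Kahn (smallest-id tiebreak):
  initial in-degrees: [2, 0, 3, 0, 1]
  ready (indeg=0): [1, 3]
  pop 1: indeg[2]->2; indeg[4]->0 | ready=[3, 4] | order so far=[1]
  pop 3: indeg[0]->1; indeg[2]->1 | ready=[4] | order so far=[1, 3]
  pop 4: indeg[0]->0; indeg[2]->0 | ready=[0, 2] | order so far=[1, 3, 4]
  pop 0: no out-edges | ready=[2] | order so far=[1, 3, 4, 0]
  pop 2: no out-edges | ready=[] | order so far=[1, 3, 4, 0, 2]
New canonical toposort: [1, 3, 4, 0, 2]
Compare positions:
  Node 0: index 2 -> 3 (moved)
  Node 1: index 0 -> 0 (same)
  Node 2: index 4 -> 4 (same)
  Node 3: index 1 -> 1 (same)
  Node 4: index 3 -> 2 (moved)
Nodes that changed position: 0 4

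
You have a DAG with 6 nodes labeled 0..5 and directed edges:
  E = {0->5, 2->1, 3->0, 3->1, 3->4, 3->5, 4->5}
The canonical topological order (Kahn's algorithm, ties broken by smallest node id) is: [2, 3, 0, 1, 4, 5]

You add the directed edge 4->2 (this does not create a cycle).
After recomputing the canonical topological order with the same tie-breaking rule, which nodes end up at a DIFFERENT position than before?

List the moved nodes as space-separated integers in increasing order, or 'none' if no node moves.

Old toposort: [2, 3, 0, 1, 4, 5]
Added edge 4->2
Recompute Kahn (smallest-id tiebreak):
  initial in-degrees: [1, 2, 1, 0, 1, 3]
  ready (indeg=0): [3]
  pop 3: indeg[0]->0; indeg[1]->1; indeg[4]->0; indeg[5]->2 | ready=[0, 4] | order so far=[3]
  pop 0: indeg[5]->1 | ready=[4] | order so far=[3, 0]
  pop 4: indeg[2]->0; indeg[5]->0 | ready=[2, 5] | order so far=[3, 0, 4]
  pop 2: indeg[1]->0 | ready=[1, 5] | order so far=[3, 0, 4, 2]
  pop 1: no out-edges | ready=[5] | order so far=[3, 0, 4, 2, 1]
  pop 5: no out-edges | ready=[] | order so far=[3, 0, 4, 2, 1, 5]
New canonical toposort: [3, 0, 4, 2, 1, 5]
Compare positions:
  Node 0: index 2 -> 1 (moved)
  Node 1: index 3 -> 4 (moved)
  Node 2: index 0 -> 3 (moved)
  Node 3: index 1 -> 0 (moved)
  Node 4: index 4 -> 2 (moved)
  Node 5: index 5 -> 5 (same)
Nodes that changed position: 0 1 2 3 4

Answer: 0 1 2 3 4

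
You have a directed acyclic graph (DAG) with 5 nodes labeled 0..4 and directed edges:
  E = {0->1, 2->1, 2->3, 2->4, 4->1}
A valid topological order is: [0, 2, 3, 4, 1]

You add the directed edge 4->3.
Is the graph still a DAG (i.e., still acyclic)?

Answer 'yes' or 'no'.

Given toposort: [0, 2, 3, 4, 1]
Position of 4: index 3; position of 3: index 2
New edge 4->3: backward (u after v in old order)
Backward edge: old toposort is now invalid. Check if this creates a cycle.
Does 3 already reach 4? Reachable from 3: [3]. NO -> still a DAG (reorder needed).
Still a DAG? yes

Answer: yes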